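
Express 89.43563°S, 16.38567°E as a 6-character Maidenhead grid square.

JA80en

Offset from 180°W / 90°S: lon 196.3857°, lat 0.5644°.
Field: lon ⌊196.3857/20⌋ = 9 → J; lat ⌊0.5644/10⌋ = 0 → A.
Square: lon ⌊16.3857/2⌋ = 8; lat ⌊0.5644/1⌋ = 0.
Subsquare: lon ⌊0.3857/0.0833333⌋ = 4 → e; lat ⌊0.5644/0.0416667⌋ = 13 → n.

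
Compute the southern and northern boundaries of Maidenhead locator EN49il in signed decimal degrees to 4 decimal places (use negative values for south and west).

49.4583, 49.5000

Field E=4, N=13: +4·20° lon, +13·10° lat → SW at lon -100°, lat 40°.
Square 4, 9: +4·2° lon, +9·1° lat → SW at lon -92°, lat 49°.
Subsquare i=8, l=11: +8·0.0833333° lon, +11·0.0416667° lat → SW at lon -91.3333°, lat 49.4583°.
Cell spans 0.0833333° lon × 0.0416667° lat.
south 49.4583, north 49.5000.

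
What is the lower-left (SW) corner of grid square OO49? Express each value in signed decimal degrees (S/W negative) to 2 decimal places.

59.00, 108.00

Field O=14, O=14: +14·20° lon, +14·10° lat → SW at lon 100°, lat 50°.
Square 4, 9: +4·2° lon, +9·1° lat → SW at lon 108°, lat 59°.
latitude 59.00, longitude 108.00.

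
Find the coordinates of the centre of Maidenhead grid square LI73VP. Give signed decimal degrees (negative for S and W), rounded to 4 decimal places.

Field L=11, I=8: +11·20° lon, +8·10° lat → SW at lon 40°, lat -10°.
Square 7, 3: +7·2° lon, +3·1° lat → SW at lon 54°, lat -7°.
Subsquare v=21, p=15: +21·0.0833333° lon, +15·0.0416667° lat → SW at lon 55.75°, lat -6.375°.
Cell spans 0.0833333° lon × 0.0416667° lat. Centre is SW corner plus half of each.
latitude -6.3542, longitude 55.7917.

-6.3542, 55.7917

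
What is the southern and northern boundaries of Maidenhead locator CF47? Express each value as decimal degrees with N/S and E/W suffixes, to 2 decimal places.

Field C=2, F=5: +2·20° lon, +5·10° lat → SW at lon -140°, lat -40°.
Square 4, 7: +4·2° lon, +7·1° lat → SW at lon -132°, lat -33°.
Cell spans 2° lon × 1° lat.
south 33.00° S, north 32.00° S.

33.00° S, 32.00° S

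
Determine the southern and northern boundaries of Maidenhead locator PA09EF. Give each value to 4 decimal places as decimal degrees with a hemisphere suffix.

Field P=15, A=0: +15·20° lon, +0·10° lat → SW at lon 120°, lat -90°.
Square 0, 9: +0·2° lon, +9·1° lat → SW at lon 120°, lat -81°.
Subsquare e=4, f=5: +4·0.0833333° lon, +5·0.0416667° lat → SW at lon 120.333°, lat -80.7917°.
Cell spans 0.0833333° lon × 0.0416667° lat.
south 80.7917° S, north 80.7500° S.

80.7917° S, 80.7500° S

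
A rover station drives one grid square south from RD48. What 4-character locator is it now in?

RD47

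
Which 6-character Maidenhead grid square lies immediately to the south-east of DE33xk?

DE43aj

Longitude subsquare x = 23; +1 → 24, wraps to 0 = a, carry into square.
Longitude square 3; +1 → 4.
Latitude subsquare k = 10; −1 → 9 = j.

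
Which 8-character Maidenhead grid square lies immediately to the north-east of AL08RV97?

AL08sv08

Longitude extended square 9; +1 → 10, wraps to 0, carry into subsquare.
Longitude subsquare r = 17; +1 → 18 = s.
Latitude extended square 7; +1 → 8.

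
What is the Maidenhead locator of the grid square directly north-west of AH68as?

Longitude subsquare a = 0; −1 → -1, wraps to 23 = x, carry into square.
Longitude square 6; −1 → 5.
Latitude subsquare s = 18; +1 → 19 = t.

AH58xt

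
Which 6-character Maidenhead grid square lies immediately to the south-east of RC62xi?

RC72ah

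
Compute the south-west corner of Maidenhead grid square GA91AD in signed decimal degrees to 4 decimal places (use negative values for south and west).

-88.8750, -42.0000

Field G=6, A=0: +6·20° lon, +0·10° lat → SW at lon -60°, lat -90°.
Square 9, 1: +9·2° lon, +1·1° lat → SW at lon -42°, lat -89°.
Subsquare a=0, d=3: +0·0.0833333° lon, +3·0.0416667° lat → SW at lon -42°, lat -88.875°.
latitude -88.8750, longitude -42.0000.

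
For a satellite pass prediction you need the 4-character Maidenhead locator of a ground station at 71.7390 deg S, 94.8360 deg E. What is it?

NB78

Shift to the Maidenhead origin (180°W, 90°S): lon 274.84, lat 18.26.
Field: 274.84/20 → 13 → N, 18.26/10 → 1 → B; chars NB.
Square: 14.84/2 → 7, 8.26/1 → 8; chars 78.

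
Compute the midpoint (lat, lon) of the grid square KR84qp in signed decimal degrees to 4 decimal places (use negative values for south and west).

Field K=10, R=17: +10·20° lon, +17·10° lat → SW at lon 20°, lat 80°.
Square 8, 4: +8·2° lon, +4·1° lat → SW at lon 36°, lat 84°.
Subsquare q=16, p=15: +16·0.0833333° lon, +15·0.0416667° lat → SW at lon 37.3333°, lat 84.625°.
Cell spans 0.0833333° lon × 0.0416667° lat. Centre is SW corner plus half of each.
latitude 84.6458, longitude 37.3750.

84.6458, 37.3750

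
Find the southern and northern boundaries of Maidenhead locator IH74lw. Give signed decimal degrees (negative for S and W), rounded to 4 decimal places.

-15.0833, -15.0417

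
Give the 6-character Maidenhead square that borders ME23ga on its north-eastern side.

Longitude subsquare g = 6; +1 → 7 = h.
Latitude subsquare a = 0; +1 → 1 = b.

ME23hb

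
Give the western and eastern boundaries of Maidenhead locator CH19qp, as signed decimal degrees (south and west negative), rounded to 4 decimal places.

-136.6667, -136.5833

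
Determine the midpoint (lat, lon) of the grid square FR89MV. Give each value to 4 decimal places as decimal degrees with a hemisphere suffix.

89.8958° N, 62.9583° W

Field F=5, R=17: +5·20° lon, +17·10° lat → SW at lon -80°, lat 80°.
Square 8, 9: +8·2° lon, +9·1° lat → SW at lon -64°, lat 89°.
Subsquare m=12, v=21: +12·0.0833333° lon, +21·0.0416667° lat → SW at lon -63°, lat 89.875°.
Cell spans 0.0833333° lon × 0.0416667° lat. Centre is SW corner plus half of each.
latitude 89.8958° N, longitude 62.9583° W.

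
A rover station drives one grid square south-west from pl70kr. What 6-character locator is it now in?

PL70jq

Longitude subsquare k = 10; −1 → 9 = j.
Latitude subsquare r = 17; −1 → 16 = q.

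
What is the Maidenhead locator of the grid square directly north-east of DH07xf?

DH17ag

Longitude subsquare x = 23; +1 → 24, wraps to 0 = a, carry into square.
Longitude square 0; +1 → 1.
Latitude subsquare f = 5; +1 → 6 = g.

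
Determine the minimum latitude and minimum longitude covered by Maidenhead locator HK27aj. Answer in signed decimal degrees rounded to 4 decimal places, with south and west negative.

Field H=7, K=10: +7·20° lon, +10·10° lat → SW at lon -40°, lat 10°.
Square 2, 7: +2·2° lon, +7·1° lat → SW at lon -36°, lat 17°.
Subsquare a=0, j=9: +0·0.0833333° lon, +9·0.0416667° lat → SW at lon -36°, lat 17.375°.
latitude 17.3750, longitude -36.0000.

17.3750, -36.0000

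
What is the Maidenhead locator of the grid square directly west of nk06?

MK96

Longitude square 0; −1 → -1, wraps to 9, carry into field.
Longitude field N = 13; −1 → 12 = M.
The latitude characters are unchanged.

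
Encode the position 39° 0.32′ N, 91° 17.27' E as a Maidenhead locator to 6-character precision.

NM59pa

Shift to the Maidenhead origin (180°W, 90°S): lon 271.2878, lat 129.0053.
Field (20°×10°, letters A–R): 271.2878/20 → 13 → N, 129.0053/10 → 12 → M; chars NM.
Square (2°×1°, digits 0–9): 11.2878/2 → 5, 9.0053/1 → 9; chars 59.
Subsquare (5′×2.5′, letters a–x): 1.2878/0.0833333 → 15 → p, 0.0053/0.0416667 → 0 → a; chars pa.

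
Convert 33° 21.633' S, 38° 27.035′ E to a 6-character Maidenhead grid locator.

KF96fp

Add 180° to longitude and 90° to latitude: 218.4506, 56.6394.
Field: lon ⌊218.4506/20⌋ = 10 → K; lat ⌊56.6394/10⌋ = 5 → F.
Square: lon ⌊18.4506/2⌋ = 9; lat ⌊6.6394/1⌋ = 6.
Subsquare: lon ⌊0.4506/0.0833333⌋ = 5 → f; lat ⌊0.6394/0.0416667⌋ = 15 → p.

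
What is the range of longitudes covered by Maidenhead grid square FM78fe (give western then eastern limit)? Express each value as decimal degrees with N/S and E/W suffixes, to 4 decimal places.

Field F=5, M=12: +5·20° lon, +12·10° lat → SW at lon -80°, lat 30°.
Square 7, 8: +7·2° lon, +8·1° lat → SW at lon -66°, lat 38°.
Subsquare f=5, e=4: +5·0.0833333° lon, +4·0.0416667° lat → SW at lon -65.5833°, lat 38.1667°.
Cell spans 0.0833333° lon × 0.0416667° lat.
west 65.5833° W, east 65.5000° W.

65.5833° W, 65.5000° W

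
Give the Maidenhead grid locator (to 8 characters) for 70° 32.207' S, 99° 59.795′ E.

Add 180° to longitude and 90° to latitude: 279.99658, 19.46322.
Field (20°×10°, letters A–R): 279.99658/20 → 13 → N, 19.46322/10 → 1 → B; chars NB.
Square (2°×1°, digits 0–9): 19.99658/2 → 9, 9.46322/1 → 9; chars 99.
Subsquare (5′×2.5′, letters a–x): 1.99658/0.0833333 → 23 → x, 0.46322/0.0416667 → 11 → l; chars xl.
Extended square (30″×15″, digits 0–9): 0.07992/0.00833333 → 9, 0.00488/0.00416667 → 1; chars 91.

NB99xl91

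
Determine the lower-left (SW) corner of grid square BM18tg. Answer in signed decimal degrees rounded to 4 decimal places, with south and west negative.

Field B=1, M=12: +1·20° lon, +12·10° lat → SW at lon -160°, lat 30°.
Square 1, 8: +1·2° lon, +8·1° lat → SW at lon -158°, lat 38°.
Subsquare t=19, g=6: +19·0.0833333° lon, +6·0.0416667° lat → SW at lon -156.417°, lat 38.25°.
latitude 38.2500, longitude -156.4167.

38.2500, -156.4167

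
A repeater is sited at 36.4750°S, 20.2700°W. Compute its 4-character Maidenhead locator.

Add 180° to longitude and 90° to latitude: 159.73, 53.52.
Field: lon ⌊159.73/20⌋ = 7 → H; lat ⌊53.52/10⌋ = 5 → F.
Square: lon ⌊19.73/2⌋ = 9; lat ⌊3.52/1⌋ = 3.

HF93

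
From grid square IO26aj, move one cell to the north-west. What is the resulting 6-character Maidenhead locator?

IO16xk

Longitude subsquare a = 0; −1 → -1, wraps to 23 = x, carry into square.
Longitude square 2; −1 → 1.
Latitude subsquare j = 9; +1 → 10 = k.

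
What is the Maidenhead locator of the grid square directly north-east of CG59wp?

CG59xq

Longitude subsquare w = 22; +1 → 23 = x.
Latitude subsquare p = 15; +1 → 16 = q.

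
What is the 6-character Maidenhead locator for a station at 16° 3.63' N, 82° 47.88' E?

NK16jb

Shift to the Maidenhead origin (180°W, 90°S): lon 262.7980, lat 106.0605.
Field: 262.7980/20 → 13 → N, 106.0605/10 → 10 → K; chars NK.
Square: 2.7980/2 → 1, 6.0605/1 → 6; chars 16.
Subsquare: 0.7980/0.0833333 → 9 → j, 0.0605/0.0416667 → 1 → b; chars jb.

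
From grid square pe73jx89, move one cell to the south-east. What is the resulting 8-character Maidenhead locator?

PE73jx98

Longitude extended square 8; +1 → 9.
Latitude extended square 9; −1 → 8.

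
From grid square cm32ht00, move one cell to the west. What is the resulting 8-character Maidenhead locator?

CM32gt90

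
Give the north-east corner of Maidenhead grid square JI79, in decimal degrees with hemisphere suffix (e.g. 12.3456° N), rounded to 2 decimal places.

0.00° N, 16.00° E

Field J=9, I=8: +9·20° lon, +8·10° lat → SW at lon 0°, lat -10°.
Square 7, 9: +7·2° lon, +9·1° lat → SW at lon 14°, lat -1°.
Cell spans 2° lon × 1° lat. NE corner is SW corner plus one full cell.
latitude 0.00° N, longitude 16.00° E.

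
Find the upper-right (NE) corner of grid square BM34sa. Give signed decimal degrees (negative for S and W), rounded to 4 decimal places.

Field B=1, M=12: +1·20° lon, +12·10° lat → SW at lon -160°, lat 30°.
Square 3, 4: +3·2° lon, +4·1° lat → SW at lon -154°, lat 34°.
Subsquare s=18, a=0: +18·0.0833333° lon, +0·0.0416667° lat → SW at lon -152.5°, lat 34°.
Cell spans 0.0833333° lon × 0.0416667° lat. NE corner is SW corner plus one full cell.
latitude 34.0417, longitude -152.4167.

34.0417, -152.4167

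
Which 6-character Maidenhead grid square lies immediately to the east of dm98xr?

EM08ar

Longitude subsquare x = 23; +1 → 24, wraps to 0 = a, carry into square.
Longitude square 9; +1 → 10, wraps to 0, carry into field.
Longitude field D = 3; +1 → 4 = E.
The latitude characters are unchanged.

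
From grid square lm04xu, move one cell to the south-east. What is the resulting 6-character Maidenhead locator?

Longitude subsquare x = 23; +1 → 24, wraps to 0 = a, carry into square.
Longitude square 0; +1 → 1.
Latitude subsquare u = 20; −1 → 19 = t.

LM14at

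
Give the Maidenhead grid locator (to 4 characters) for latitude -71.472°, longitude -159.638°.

BB08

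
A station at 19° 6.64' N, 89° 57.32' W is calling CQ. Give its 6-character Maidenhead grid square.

Add 180° to longitude and 90° to latitude: 90.0447, 109.1107.
Field (20°×10°, letters A–R): 90.0447/20 → 4 → E, 109.1107/10 → 10 → K; chars EK.
Square (2°×1°, digits 0–9): 10.0447/2 → 5, 9.1107/1 → 9; chars 59.
Subsquare (5′×2.5′, letters a–x): 0.0447/0.0833333 → 0 → a, 0.1107/0.0416667 → 2 → c; chars ac.

EK59ac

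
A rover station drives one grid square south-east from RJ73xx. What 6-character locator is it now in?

RJ83aw

Longitude subsquare x = 23; +1 → 24, wraps to 0 = a, carry into square.
Longitude square 7; +1 → 8.
Latitude subsquare x = 23; −1 → 22 = w.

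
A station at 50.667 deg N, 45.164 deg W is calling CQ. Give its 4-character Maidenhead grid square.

GO70

Shift to the Maidenhead origin (180°W, 90°S): lon 134.84, lat 140.67.
Field: lon ⌊134.84/20⌋ = 6 → G; lat ⌊140.67/10⌋ = 14 → O.
Square: lon ⌊14.84/2⌋ = 7; lat ⌊0.67/1⌋ = 0.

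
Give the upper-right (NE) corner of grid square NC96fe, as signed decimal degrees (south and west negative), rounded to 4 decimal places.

-63.7917, 98.5000

Field N=13, C=2: +13·20° lon, +2·10° lat → SW at lon 80°, lat -70°.
Square 9, 6: +9·2° lon, +6·1° lat → SW at lon 98°, lat -64°.
Subsquare f=5, e=4: +5·0.0833333° lon, +4·0.0416667° lat → SW at lon 98.4167°, lat -63.8333°.
Cell spans 0.0833333° lon × 0.0416667° lat. NE corner is SW corner plus one full cell.
latitude -63.7917, longitude 98.5000.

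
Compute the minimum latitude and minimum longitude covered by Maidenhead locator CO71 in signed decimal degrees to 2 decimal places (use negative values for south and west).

Field C=2, O=14: +2·20° lon, +14·10° lat → SW at lon -140°, lat 50°.
Square 7, 1: +7·2° lon, +1·1° lat → SW at lon -126°, lat 51°.
latitude 51.00, longitude -126.00.

51.00, -126.00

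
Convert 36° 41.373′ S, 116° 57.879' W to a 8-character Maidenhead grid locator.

DF13mh44

Offset from 180°W / 90°S: lon 63.03535°, lat 53.31045°.
Field: lon ⌊63.03535/20⌋ = 3 → D; lat ⌊53.31045/10⌋ = 5 → F.
Square: lon ⌊3.03535/2⌋ = 1; lat ⌊3.31045/1⌋ = 3.
Subsquare: lon ⌊1.03535/0.0833333⌋ = 12 → m; lat ⌊0.31045/0.0416667⌋ = 7 → h.
Extended square: lon ⌊0.03535/0.00833333⌋ = 4; lat ⌊0.01878/0.00416667⌋ = 4.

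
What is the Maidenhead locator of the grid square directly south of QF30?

QE39

Latitude square 0; −1 → -1, wraps to 9, carry into field.
Latitude field F = 5; −1 → 4 = E.
The longitude characters are unchanged.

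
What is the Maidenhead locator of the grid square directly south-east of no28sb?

NO28ta

Longitude subsquare s = 18; +1 → 19 = t.
Latitude subsquare b = 1; −1 → 0 = a.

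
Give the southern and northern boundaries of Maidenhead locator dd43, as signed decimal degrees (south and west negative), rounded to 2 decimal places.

-57.00, -56.00

Field D=3, D=3: +3·20° lon, +3·10° lat → SW at lon -120°, lat -60°.
Square 4, 3: +4·2° lon, +3·1° lat → SW at lon -112°, lat -57°.
Cell spans 2° lon × 1° lat.
south -57.00, north -56.00.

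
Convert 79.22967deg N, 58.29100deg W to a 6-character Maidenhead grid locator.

GQ09uf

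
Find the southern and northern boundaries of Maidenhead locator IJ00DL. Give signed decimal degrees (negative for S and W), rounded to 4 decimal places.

Field I=8, J=9: +8·20° lon, +9·10° lat → SW at lon -20°, lat 0°.
Square 0, 0: +0·2° lon, +0·1° lat → SW at lon -20°, lat 0°.
Subsquare d=3, l=11: +3·0.0833333° lon, +11·0.0416667° lat → SW at lon -19.75°, lat 0.458333°.
Cell spans 0.0833333° lon × 0.0416667° lat.
south 0.4583, north 0.5000.

0.4583, 0.5000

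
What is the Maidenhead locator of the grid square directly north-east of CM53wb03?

CM53wb14

Longitude extended square 0; +1 → 1.
Latitude extended square 3; +1 → 4.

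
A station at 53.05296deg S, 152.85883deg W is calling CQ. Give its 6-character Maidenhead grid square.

BD36nw

Shift to the Maidenhead origin (180°W, 90°S): lon 27.1412, lat 36.9470.
Field: lon ⌊27.1412/20⌋ = 1 → B; lat ⌊36.9470/10⌋ = 3 → D.
Square: lon ⌊7.1412/2⌋ = 3; lat ⌊6.9470/1⌋ = 6.
Subsquare: lon ⌊1.1412/0.0833333⌋ = 13 → n; lat ⌊0.9470/0.0416667⌋ = 22 → w.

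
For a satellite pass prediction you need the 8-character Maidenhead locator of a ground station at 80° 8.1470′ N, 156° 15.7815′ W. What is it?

BR10ud82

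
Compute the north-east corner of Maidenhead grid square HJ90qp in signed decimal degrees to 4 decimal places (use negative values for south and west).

0.6667, -20.5833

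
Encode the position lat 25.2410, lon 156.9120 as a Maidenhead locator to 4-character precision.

QL85

Offset from 180°W / 90°S: lon 336.91°, lat 115.24°.
Field: 336.91/20 → 16 → Q, 115.24/10 → 11 → L; chars QL.
Square: 16.91/2 → 8, 5.24/1 → 5; chars 85.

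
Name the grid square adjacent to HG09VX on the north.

HH00va

Latitude subsquare x = 23; +1 → 24, wraps to 0 = a, carry into square.
Latitude square 9; +1 → 10, wraps to 0, carry into field.
Latitude field G = 6; +1 → 7 = H.
The longitude characters are unchanged.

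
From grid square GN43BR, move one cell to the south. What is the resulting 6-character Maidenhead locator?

GN43bq

Latitude subsquare r = 17; −1 → 16 = q.
The longitude characters are unchanged.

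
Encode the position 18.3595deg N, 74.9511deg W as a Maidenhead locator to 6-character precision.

FK28mi

Offset from 180°W / 90°S: lon 105.0489°, lat 108.3595°.
Field: lon ⌊105.0489/20⌋ = 5 → F; lat ⌊108.3595/10⌋ = 10 → K.
Square: lon ⌊5.0489/2⌋ = 2; lat ⌊8.3595/1⌋ = 8.
Subsquare: lon ⌊1.0489/0.0833333⌋ = 12 → m; lat ⌊0.3595/0.0416667⌋ = 8 → i.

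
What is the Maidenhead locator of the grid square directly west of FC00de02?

FC00ce92

Longitude extended square 0; −1 → -1, wraps to 9, carry into subsquare.
Longitude subsquare d = 3; −1 → 2 = c.
The latitude characters are unchanged.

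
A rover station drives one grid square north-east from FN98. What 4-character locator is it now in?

GN09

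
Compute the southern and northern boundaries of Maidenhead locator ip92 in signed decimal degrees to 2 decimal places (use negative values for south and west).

62.00, 63.00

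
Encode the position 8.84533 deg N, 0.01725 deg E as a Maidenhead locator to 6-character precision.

JJ08au

Shift to the Maidenhead origin (180°W, 90°S): lon 180.0172, lat 98.8453.
Field: lon ⌊180.0172/20⌋ = 9 → J; lat ⌊98.8453/10⌋ = 9 → J.
Square: lon ⌊0.0172/2⌋ = 0; lat ⌊8.8453/1⌋ = 8.
Subsquare: lon ⌊0.0172/0.0833333⌋ = 0 → a; lat ⌊0.8453/0.0416667⌋ = 20 → u.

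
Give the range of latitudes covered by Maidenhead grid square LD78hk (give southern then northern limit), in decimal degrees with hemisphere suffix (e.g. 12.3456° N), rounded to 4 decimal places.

51.5833° S, 51.5417° S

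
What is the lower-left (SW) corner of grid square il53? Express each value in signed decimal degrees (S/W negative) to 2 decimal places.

23.00, -10.00

Field I=8, L=11: +8·20° lon, +11·10° lat → SW at lon -20°, lat 20°.
Square 5, 3: +5·2° lon, +3·1° lat → SW at lon -10°, lat 23°.
latitude 23.00, longitude -10.00.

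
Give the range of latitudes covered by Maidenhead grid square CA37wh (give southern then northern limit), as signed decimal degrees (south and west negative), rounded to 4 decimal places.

-82.7083, -82.6667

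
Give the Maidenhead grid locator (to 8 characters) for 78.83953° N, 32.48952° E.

Offset from 180°W / 90°S: lon 212.48952°, lat 168.83953°.
Field: lon ⌊212.48952/20⌋ = 10 → K; lat ⌊168.83953/10⌋ = 16 → Q.
Square: lon ⌊12.48952/2⌋ = 6; lat ⌊8.83953/1⌋ = 8.
Subsquare: lon ⌊0.48952/0.0833333⌋ = 5 → f; lat ⌊0.83953/0.0416667⌋ = 20 → u.
Extended square: lon ⌊0.07285/0.00833333⌋ = 8; lat ⌊0.00620/0.00416667⌋ = 1.

KQ68fu81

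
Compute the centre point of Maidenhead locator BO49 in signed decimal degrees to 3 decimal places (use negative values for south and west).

59.500, -151.000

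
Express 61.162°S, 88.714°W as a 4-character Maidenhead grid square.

EC58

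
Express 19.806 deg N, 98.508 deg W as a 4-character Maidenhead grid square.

EK09

Offset from 180°W / 90°S: lon 81.49°, lat 109.81°.
Field (20°×10°, letters A–R): 81.49/20 → 4 → E, 109.81/10 → 10 → K; chars EK.
Square (2°×1°, digits 0–9): 1.49/2 → 0, 9.81/1 → 9; chars 09.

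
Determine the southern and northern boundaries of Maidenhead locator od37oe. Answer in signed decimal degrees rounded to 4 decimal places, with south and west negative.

-52.8333, -52.7917

Field O=14, D=3: +14·20° lon, +3·10° lat → SW at lon 100°, lat -60°.
Square 3, 7: +3·2° lon, +7·1° lat → SW at lon 106°, lat -53°.
Subsquare o=14, e=4: +14·0.0833333° lon, +4·0.0416667° lat → SW at lon 107.167°, lat -52.8333°.
Cell spans 0.0833333° lon × 0.0416667° lat.
south -52.8333, north -52.7917.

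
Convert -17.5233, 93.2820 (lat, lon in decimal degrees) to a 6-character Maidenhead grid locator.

NH62pl

Add 180° to longitude and 90° to latitude: 273.2820, 72.4767.
Field: lon ⌊273.2820/20⌋ = 13 → N; lat ⌊72.4767/10⌋ = 7 → H.
Square: lon ⌊13.2820/2⌋ = 6; lat ⌊2.4767/1⌋ = 2.
Subsquare: lon ⌊1.2820/0.0833333⌋ = 15 → p; lat ⌊0.4767/0.0416667⌋ = 11 → l.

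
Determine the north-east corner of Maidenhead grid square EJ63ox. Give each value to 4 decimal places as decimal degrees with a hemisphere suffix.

4.0000° N, 86.7500° W

Field E=4, J=9: +4·20° lon, +9·10° lat → SW at lon -100°, lat 0°.
Square 6, 3: +6·2° lon, +3·1° lat → SW at lon -88°, lat 3°.
Subsquare o=14, x=23: +14·0.0833333° lon, +23·0.0416667° lat → SW at lon -86.8333°, lat 3.95833°.
Cell spans 0.0833333° lon × 0.0416667° lat. NE corner is SW corner plus one full cell.
latitude 4.0000° N, longitude 86.7500° W.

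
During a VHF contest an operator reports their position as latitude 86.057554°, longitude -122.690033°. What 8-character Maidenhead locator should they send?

CR86pb73

Offset from 180°W / 90°S: lon 57.30997°, lat 176.05755°.
Field: lon ⌊57.30997/20⌋ = 2 → C; lat ⌊176.05755/10⌋ = 17 → R.
Square: lon ⌊17.30997/2⌋ = 8; lat ⌊6.05755/1⌋ = 6.
Subsquare: lon ⌊1.30997/0.0833333⌋ = 15 → p; lat ⌊0.05755/0.0416667⌋ = 1 → b.
Extended square: lon ⌊0.05997/0.00833333⌋ = 7; lat ⌊0.01589/0.00416667⌋ = 3.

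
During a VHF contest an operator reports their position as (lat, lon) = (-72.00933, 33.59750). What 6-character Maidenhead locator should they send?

KB67tx

Offset from 180°W / 90°S: lon 213.5975°, lat 17.9907°.
Field: 213.5975/20 → 10 → K, 17.9907/10 → 1 → B; chars KB.
Square: 13.5975/2 → 6, 7.9907/1 → 7; chars 67.
Subsquare: 1.5975/0.0833333 → 19 → t, 0.9907/0.0416667 → 23 → x; chars tx.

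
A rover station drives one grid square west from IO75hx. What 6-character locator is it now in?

IO75gx

Longitude subsquare h = 7; −1 → 6 = g.
The latitude characters are unchanged.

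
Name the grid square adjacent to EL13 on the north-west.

EL04

Longitude square 1; −1 → 0.
Latitude square 3; +1 → 4.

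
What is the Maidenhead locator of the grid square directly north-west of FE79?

FF60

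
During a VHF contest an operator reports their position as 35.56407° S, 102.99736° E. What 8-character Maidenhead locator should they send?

OF14lk94

Add 180° to longitude and 90° to latitude: 282.99736, 54.43593.
Field: lon ⌊282.99736/20⌋ = 14 → O; lat ⌊54.43593/10⌋ = 5 → F.
Square: lon ⌊2.99736/2⌋ = 1; lat ⌊4.43593/1⌋ = 4.
Subsquare: lon ⌊0.99736/0.0833333⌋ = 11 → l; lat ⌊0.43593/0.0416667⌋ = 10 → k.
Extended square: lon ⌊0.08069/0.00833333⌋ = 9; lat ⌊0.01926/0.00416667⌋ = 4.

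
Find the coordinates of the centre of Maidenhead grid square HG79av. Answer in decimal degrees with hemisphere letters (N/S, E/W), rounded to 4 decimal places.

20.1042° S, 25.9583° W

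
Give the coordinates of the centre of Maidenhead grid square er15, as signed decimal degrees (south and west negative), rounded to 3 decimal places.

Field E=4, R=17: +4·20° lon, +17·10° lat → SW at lon -100°, lat 80°.
Square 1, 5: +1·2° lon, +5·1° lat → SW at lon -98°, lat 85°.
Cell spans 2° lon × 1° lat. Centre is SW corner plus half of each.
latitude 85.500, longitude -97.000.

85.500, -97.000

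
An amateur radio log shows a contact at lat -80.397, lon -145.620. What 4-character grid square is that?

BA79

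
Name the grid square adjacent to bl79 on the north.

Latitude square 9; +1 → 10, wraps to 0, carry into field.
Latitude field L = 11; +1 → 12 = M.
The longitude characters are unchanged.

BM70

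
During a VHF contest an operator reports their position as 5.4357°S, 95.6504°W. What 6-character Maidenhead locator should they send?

EI24en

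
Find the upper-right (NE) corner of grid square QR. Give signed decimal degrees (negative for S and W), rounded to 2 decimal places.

90.00, 160.00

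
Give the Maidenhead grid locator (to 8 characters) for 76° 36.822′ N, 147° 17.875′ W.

BQ66io47

Add 180° to longitude and 90° to latitude: 32.70208, 166.61370.
Field: lon ⌊32.70208/20⌋ = 1 → B; lat ⌊166.61370/10⌋ = 16 → Q.
Square: lon ⌊12.70208/2⌋ = 6; lat ⌊6.61370/1⌋ = 6.
Subsquare: lon ⌊0.70208/0.0833333⌋ = 8 → i; lat ⌊0.61370/0.0416667⌋ = 14 → o.
Extended square: lon ⌊0.03542/0.00833333⌋ = 4; lat ⌊0.03037/0.00416667⌋ = 7.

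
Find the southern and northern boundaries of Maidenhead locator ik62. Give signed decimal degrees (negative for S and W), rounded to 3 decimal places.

12.000, 13.000

Field I=8, K=10: +8·20° lon, +10·10° lat → SW at lon -20°, lat 10°.
Square 6, 2: +6·2° lon, +2·1° lat → SW at lon -8°, lat 12°.
Cell spans 2° lon × 1° lat.
south 12.000, north 13.000.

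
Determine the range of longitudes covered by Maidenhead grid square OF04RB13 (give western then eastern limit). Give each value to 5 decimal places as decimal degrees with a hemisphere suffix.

101.42500° E, 101.43333° E

Field O=14, F=5: +14·20° lon, +5·10° lat → SW at lon 100°, lat -40°.
Square 0, 4: +0·2° lon, +4·1° lat → SW at lon 100°, lat -36°.
Subsquare r=17, b=1: +17·0.0833333° lon, +1·0.0416667° lat → SW at lon 101.417°, lat -35.9583°.
Extended square 1, 3: +1·0.00833333° lon, +3·0.00416667° lat → SW at lon 101.425°, lat -35.9458°.
Cell spans 0.00833333° lon × 0.00416667° lat.
west 101.42500° E, east 101.43333° E.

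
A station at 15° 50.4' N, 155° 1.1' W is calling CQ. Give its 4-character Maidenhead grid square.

BK25

Offset from 180°W / 90°S: lon 24.98°, lat 105.84°.
Field: lon ⌊24.98/20⌋ = 1 → B; lat ⌊105.84/10⌋ = 10 → K.
Square: lon ⌊4.98/2⌋ = 2; lat ⌊5.84/1⌋ = 5.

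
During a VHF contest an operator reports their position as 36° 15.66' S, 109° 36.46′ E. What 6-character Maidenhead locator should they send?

OF43tr

Offset from 180°W / 90°S: lon 289.6077°, lat 53.7390°.
Field: 289.6077/20 → 14 → O, 53.7390/10 → 5 → F; chars OF.
Square: 9.6077/2 → 4, 3.7390/1 → 3; chars 43.
Subsquare: 1.6077/0.0833333 → 19 → t, 0.7390/0.0416667 → 17 → r; chars tr.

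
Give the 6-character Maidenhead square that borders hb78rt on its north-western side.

Longitude subsquare r = 17; −1 → 16 = q.
Latitude subsquare t = 19; +1 → 20 = u.

HB78qu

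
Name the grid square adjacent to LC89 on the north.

Latitude square 9; +1 → 10, wraps to 0, carry into field.
Latitude field C = 2; +1 → 3 = D.
The longitude characters are unchanged.

LD80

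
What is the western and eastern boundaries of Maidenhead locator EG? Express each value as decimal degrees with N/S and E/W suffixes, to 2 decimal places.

100.00° W, 80.00° W

Field E=4, G=6: +4·20° lon, +6·10° lat → SW at lon -100°, lat -30°.
Cell spans 20° lon × 10° lat.
west 100.00° W, east 80.00° W.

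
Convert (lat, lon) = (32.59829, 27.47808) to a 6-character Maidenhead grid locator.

KM32ro

Offset from 180°W / 90°S: lon 207.4781°, lat 122.5983°.
Field (20°×10°, letters A–R): 207.4781/20 → 10 → K, 122.5983/10 → 12 → M; chars KM.
Square (2°×1°, digits 0–9): 7.4781/2 → 3, 2.5983/1 → 2; chars 32.
Subsquare (5′×2.5′, letters a–x): 1.4781/0.0833333 → 17 → r, 0.5983/0.0416667 → 14 → o; chars ro.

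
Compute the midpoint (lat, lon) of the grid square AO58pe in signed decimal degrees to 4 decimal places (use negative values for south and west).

Field A=0, O=14: +0·20° lon, +14·10° lat → SW at lon -180°, lat 50°.
Square 5, 8: +5·2° lon, +8·1° lat → SW at lon -170°, lat 58°.
Subsquare p=15, e=4: +15·0.0833333° lon, +4·0.0416667° lat → SW at lon -168.75°, lat 58.1667°.
Cell spans 0.0833333° lon × 0.0416667° lat. Centre is SW corner plus half of each.
latitude 58.1875, longitude -168.7083.

58.1875, -168.7083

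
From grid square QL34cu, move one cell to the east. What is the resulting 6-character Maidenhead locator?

Longitude subsquare c = 2; +1 → 3 = d.
The latitude characters are unchanged.

QL34du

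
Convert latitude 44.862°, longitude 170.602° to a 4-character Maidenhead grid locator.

Shift to the Maidenhead origin (180°W, 90°S): lon 350.60, lat 134.86.
Field: lon ⌊350.60/20⌋ = 17 → R; lat ⌊134.86/10⌋ = 13 → N.
Square: lon ⌊10.60/2⌋ = 5; lat ⌊4.86/1⌋ = 4.

RN54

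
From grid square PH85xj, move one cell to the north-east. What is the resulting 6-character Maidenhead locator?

PH95ak

Longitude subsquare x = 23; +1 → 24, wraps to 0 = a, carry into square.
Longitude square 8; +1 → 9.
Latitude subsquare j = 9; +1 → 10 = k.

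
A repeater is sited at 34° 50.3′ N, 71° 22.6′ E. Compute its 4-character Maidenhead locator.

MM54

Offset from 180°W / 90°S: lon 251.38°, lat 124.84°.
Field: lon ⌊251.38/20⌋ = 12 → M; lat ⌊124.84/10⌋ = 12 → M.
Square: lon ⌊11.38/2⌋ = 5; lat ⌊4.84/1⌋ = 4.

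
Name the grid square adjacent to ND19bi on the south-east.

Longitude subsquare b = 1; +1 → 2 = c.
Latitude subsquare i = 8; −1 → 7 = h.

ND19ch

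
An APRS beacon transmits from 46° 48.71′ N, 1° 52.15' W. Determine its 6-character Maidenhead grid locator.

Offset from 180°W / 90°S: lon 178.1308°, lat 136.8118°.
Field (20°×10°, letters A–R): 178.1308/20 → 8 → I, 136.8118/10 → 13 → N; chars IN.
Square (2°×1°, digits 0–9): 18.1308/2 → 9, 6.8118/1 → 6; chars 96.
Subsquare (5′×2.5′, letters a–x): 0.1308/0.0833333 → 1 → b, 0.8118/0.0416667 → 19 → t; chars bt.

IN96bt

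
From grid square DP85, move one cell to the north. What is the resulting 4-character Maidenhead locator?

Latitude square 5; +1 → 6.
The longitude characters are unchanged.

DP86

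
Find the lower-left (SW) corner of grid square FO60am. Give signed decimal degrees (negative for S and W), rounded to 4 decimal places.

Field F=5, O=14: +5·20° lon, +14·10° lat → SW at lon -80°, lat 50°.
Square 6, 0: +6·2° lon, +0·1° lat → SW at lon -68°, lat 50°.
Subsquare a=0, m=12: +0·0.0833333° lon, +12·0.0416667° lat → SW at lon -68°, lat 50.5°.
latitude 50.5000, longitude -68.0000.

50.5000, -68.0000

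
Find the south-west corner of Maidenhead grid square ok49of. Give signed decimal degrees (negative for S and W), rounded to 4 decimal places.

19.2083, 109.1667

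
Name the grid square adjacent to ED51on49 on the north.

ED51oo40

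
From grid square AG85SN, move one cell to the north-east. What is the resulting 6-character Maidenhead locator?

AG85to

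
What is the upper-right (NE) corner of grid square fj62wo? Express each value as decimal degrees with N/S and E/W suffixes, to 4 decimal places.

Field F=5, J=9: +5·20° lon, +9·10° lat → SW at lon -80°, lat 0°.
Square 6, 2: +6·2° lon, +2·1° lat → SW at lon -68°, lat 2°.
Subsquare w=22, o=14: +22·0.0833333° lon, +14·0.0416667° lat → SW at lon -66.1667°, lat 2.58333°.
Cell spans 0.0833333° lon × 0.0416667° lat. NE corner is SW corner plus one full cell.
latitude 2.6250° N, longitude 66.0833° W.

2.6250° N, 66.0833° W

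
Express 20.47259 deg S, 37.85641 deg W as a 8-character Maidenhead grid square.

Offset from 180°W / 90°S: lon 142.14359°, lat 69.52741°.
Field (20°×10°, letters A–R): 142.14359/20 → 7 → H, 69.52741/10 → 6 → G; chars HG.
Square (2°×1°, digits 0–9): 2.14359/2 → 1, 9.52741/1 → 9; chars 19.
Subsquare (5′×2.5′, letters a–x): 0.14359/0.0833333 → 1 → b, 0.52741/0.0416667 → 12 → m; chars bm.
Extended square (30″×15″, digits 0–9): 0.06026/0.00833333 → 7, 0.02741/0.00416667 → 6; chars 76.

HG19bm76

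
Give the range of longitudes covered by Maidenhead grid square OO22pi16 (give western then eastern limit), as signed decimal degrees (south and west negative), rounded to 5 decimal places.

105.25833, 105.26667

Field O=14, O=14: +14·20° lon, +14·10° lat → SW at lon 100°, lat 50°.
Square 2, 2: +2·2° lon, +2·1° lat → SW at lon 104°, lat 52°.
Subsquare p=15, i=8: +15·0.0833333° lon, +8·0.0416667° lat → SW at lon 105.25°, lat 52.3333°.
Extended square 1, 6: +1·0.00833333° lon, +6·0.00416667° lat → SW at lon 105.258°, lat 52.3583°.
Cell spans 0.00833333° lon × 0.00416667° lat.
west 105.25833, east 105.26667.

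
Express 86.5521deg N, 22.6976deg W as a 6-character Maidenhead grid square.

HR86pn

Shift to the Maidenhead origin (180°W, 90°S): lon 157.3024, lat 176.5521.
Field (20°×10°, letters A–R): 157.3024/20 → 7 → H, 176.5521/10 → 17 → R; chars HR.
Square (2°×1°, digits 0–9): 17.3024/2 → 8, 6.5521/1 → 6; chars 86.
Subsquare (5′×2.5′, letters a–x): 1.3024/0.0833333 → 15 → p, 0.5521/0.0416667 → 13 → n; chars pn.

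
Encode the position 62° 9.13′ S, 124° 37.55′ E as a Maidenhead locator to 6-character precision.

PC27hu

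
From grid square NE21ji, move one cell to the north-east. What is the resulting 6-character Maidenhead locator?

NE21kj

Longitude subsquare j = 9; +1 → 10 = k.
Latitude subsquare i = 8; +1 → 9 = j.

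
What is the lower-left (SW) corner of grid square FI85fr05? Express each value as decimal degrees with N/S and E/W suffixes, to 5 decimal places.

4.27083° S, 63.58333° W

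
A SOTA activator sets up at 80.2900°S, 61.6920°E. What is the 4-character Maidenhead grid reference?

Add 180° to longitude and 90° to latitude: 241.69, 9.71.
Field: lon ⌊241.69/20⌋ = 12 → M; lat ⌊9.71/10⌋ = 0 → A.
Square: lon ⌊1.69/2⌋ = 0; lat ⌊9.71/1⌋ = 9.

MA09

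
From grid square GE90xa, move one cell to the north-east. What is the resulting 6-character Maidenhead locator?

Longitude subsquare x = 23; +1 → 24, wraps to 0 = a, carry into square.
Longitude square 9; +1 → 10, wraps to 0, carry into field.
Longitude field G = 6; +1 → 7 = H.
Latitude subsquare a = 0; +1 → 1 = b.

HE00ab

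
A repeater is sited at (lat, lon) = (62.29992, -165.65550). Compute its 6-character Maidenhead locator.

Shift to the Maidenhead origin (180°W, 90°S): lon 14.3445, lat 152.2999.
Field (20°×10°, letters A–R): lon ⌊14.3445/20⌋ = 0 → A; lat ⌊152.2999/10⌋ = 15 → P.
Square (2°×1°, digits 0–9): lon ⌊14.3445/2⌋ = 7; lat ⌊2.2999/1⌋ = 2.
Subsquare (5′×2.5′, letters a–x): lon ⌊0.3445/0.0833333⌋ = 4 → e; lat ⌊0.2999/0.0416667⌋ = 7 → h.

AP72eh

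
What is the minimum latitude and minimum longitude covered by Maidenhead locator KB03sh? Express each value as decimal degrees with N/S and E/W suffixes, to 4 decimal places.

Field K=10, B=1: +10·20° lon, +1·10° lat → SW at lon 20°, lat -80°.
Square 0, 3: +0·2° lon, +3·1° lat → SW at lon 20°, lat -77°.
Subsquare s=18, h=7: +18·0.0833333° lon, +7·0.0416667° lat → SW at lon 21.5°, lat -76.7083°.
latitude 76.7083° S, longitude 21.5000° E.

76.7083° S, 21.5000° E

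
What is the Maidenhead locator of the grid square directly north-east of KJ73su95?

Longitude extended square 9; +1 → 10, wraps to 0, carry into subsquare.
Longitude subsquare s = 18; +1 → 19 = t.
Latitude extended square 5; +1 → 6.

KJ73tu06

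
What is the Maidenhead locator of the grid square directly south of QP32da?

QP31dx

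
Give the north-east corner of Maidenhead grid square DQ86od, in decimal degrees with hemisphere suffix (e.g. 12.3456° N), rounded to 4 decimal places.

76.1667° N, 102.7500° W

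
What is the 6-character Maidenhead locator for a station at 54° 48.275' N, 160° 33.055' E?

Offset from 180°W / 90°S: lon 340.5509°, lat 144.8046°.
Field: lon ⌊340.5509/20⌋ = 17 → R; lat ⌊144.8046/10⌋ = 14 → O.
Square: lon ⌊0.5509/2⌋ = 0; lat ⌊4.8046/1⌋ = 4.
Subsquare: lon ⌊0.5509/0.0833333⌋ = 6 → g; lat ⌊0.8046/0.0416667⌋ = 19 → t.

RO04gt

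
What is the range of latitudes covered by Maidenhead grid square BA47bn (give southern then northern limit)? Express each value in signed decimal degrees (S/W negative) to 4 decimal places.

-82.4583, -82.4167

Field B=1, A=0: +1·20° lon, +0·10° lat → SW at lon -160°, lat -90°.
Square 4, 7: +4·2° lon, +7·1° lat → SW at lon -152°, lat -83°.
Subsquare b=1, n=13: +1·0.0833333° lon, +13·0.0416667° lat → SW at lon -151.917°, lat -82.4583°.
Cell spans 0.0833333° lon × 0.0416667° lat.
south -82.4583, north -82.4167.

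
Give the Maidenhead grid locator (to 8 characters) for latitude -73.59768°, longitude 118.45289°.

OB96fj46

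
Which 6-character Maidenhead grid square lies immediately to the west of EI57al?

EI47xl

Longitude subsquare a = 0; −1 → -1, wraps to 23 = x, carry into square.
Longitude square 5; −1 → 4.
The latitude characters are unchanged.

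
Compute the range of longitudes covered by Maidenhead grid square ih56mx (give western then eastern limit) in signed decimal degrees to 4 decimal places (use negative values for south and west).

-9.0000, -8.9167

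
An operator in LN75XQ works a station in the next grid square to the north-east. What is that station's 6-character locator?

LN85ar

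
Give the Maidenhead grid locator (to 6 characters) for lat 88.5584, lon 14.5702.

Shift to the Maidenhead origin (180°W, 90°S): lon 194.5702, lat 178.5584.
Field (20°×10°, letters A–R): lon ⌊194.5702/20⌋ = 9 → J; lat ⌊178.5584/10⌋ = 17 → R.
Square (2°×1°, digits 0–9): lon ⌊14.5702/2⌋ = 7; lat ⌊8.5584/1⌋ = 8.
Subsquare (5′×2.5′, letters a–x): lon ⌊0.5702/0.0833333⌋ = 6 → g; lat ⌊0.5584/0.0416667⌋ = 13 → n.

JR78gn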